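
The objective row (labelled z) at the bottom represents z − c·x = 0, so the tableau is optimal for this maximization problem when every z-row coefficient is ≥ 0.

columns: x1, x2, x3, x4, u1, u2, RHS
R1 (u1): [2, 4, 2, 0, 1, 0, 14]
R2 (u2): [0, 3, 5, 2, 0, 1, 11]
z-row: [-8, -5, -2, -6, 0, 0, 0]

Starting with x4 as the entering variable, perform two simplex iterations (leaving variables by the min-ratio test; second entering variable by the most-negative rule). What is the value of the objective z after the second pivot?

Ratio test on column x4 — row 1: entry 0 ≤ 0; row 2: 11/2 = 11/2. Minimum is 11/2 at row 2 (u2 leaves); pivot element 2.
Pivot on row 2; the z-row RHS becomes 0 − (-6)·(11/2) = 33.
Next entering variable (most negative z-row entry -8): x1.
Ratio test on column x1 — row 1: 14/2 = 7; row 2: entry 0 ≤ 0. Minimum is 7 at row 1 (u1 leaves); pivot element 2.
After the second pivot the z-row RHS is 33 − (-8)·7 = 89.

89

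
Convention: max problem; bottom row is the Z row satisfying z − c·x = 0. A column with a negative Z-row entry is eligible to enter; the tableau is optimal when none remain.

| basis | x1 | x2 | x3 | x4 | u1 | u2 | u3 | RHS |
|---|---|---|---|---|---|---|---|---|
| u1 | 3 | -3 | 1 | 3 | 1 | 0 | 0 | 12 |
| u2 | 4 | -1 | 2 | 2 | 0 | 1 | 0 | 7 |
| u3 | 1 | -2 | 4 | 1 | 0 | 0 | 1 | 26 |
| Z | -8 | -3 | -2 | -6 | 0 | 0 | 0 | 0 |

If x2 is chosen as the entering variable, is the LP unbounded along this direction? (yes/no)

Every constraint-row entry in column x2 is ≤ 0, so increasing x2 is unbounded.

yes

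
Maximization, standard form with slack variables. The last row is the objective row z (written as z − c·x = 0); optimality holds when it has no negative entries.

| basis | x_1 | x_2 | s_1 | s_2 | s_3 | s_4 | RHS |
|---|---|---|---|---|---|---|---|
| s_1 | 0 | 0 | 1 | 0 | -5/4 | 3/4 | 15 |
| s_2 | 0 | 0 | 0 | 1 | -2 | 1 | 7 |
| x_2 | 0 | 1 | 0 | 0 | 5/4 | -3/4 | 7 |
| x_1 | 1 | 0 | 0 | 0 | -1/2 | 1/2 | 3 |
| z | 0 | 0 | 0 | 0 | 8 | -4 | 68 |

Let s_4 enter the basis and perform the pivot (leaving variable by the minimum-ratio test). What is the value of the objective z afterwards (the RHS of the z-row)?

Ratio test on column s_4 — row 1: 15/(3/4) = 20; row 2: 7/1 = 7; row 3: entry -3/4 ≤ 0; row 4: 3/(1/2) = 6. Minimum is 6 at row 4 (x_1 leaves); pivot element 1/2.
Pivot on row 4; the z-row RHS becomes 68 − (-4)·6 = 92.

92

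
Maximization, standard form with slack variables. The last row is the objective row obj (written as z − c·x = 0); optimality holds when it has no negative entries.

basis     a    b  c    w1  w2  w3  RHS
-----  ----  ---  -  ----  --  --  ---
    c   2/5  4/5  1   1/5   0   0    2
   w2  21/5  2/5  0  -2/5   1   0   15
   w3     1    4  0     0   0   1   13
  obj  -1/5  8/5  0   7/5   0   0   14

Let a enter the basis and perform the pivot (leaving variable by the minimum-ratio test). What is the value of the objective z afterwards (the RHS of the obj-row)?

Ratio test on column a — row 1: 2/(2/5) = 5; row 2: 15/(21/5) = 25/7; row 3: 13/1 = 13. Minimum is 25/7 at row 2 (w2 leaves); pivot element 21/5.
Pivot on row 2; the obj-row RHS becomes 14 − (-1/5)·(25/7) = 103/7.

103/7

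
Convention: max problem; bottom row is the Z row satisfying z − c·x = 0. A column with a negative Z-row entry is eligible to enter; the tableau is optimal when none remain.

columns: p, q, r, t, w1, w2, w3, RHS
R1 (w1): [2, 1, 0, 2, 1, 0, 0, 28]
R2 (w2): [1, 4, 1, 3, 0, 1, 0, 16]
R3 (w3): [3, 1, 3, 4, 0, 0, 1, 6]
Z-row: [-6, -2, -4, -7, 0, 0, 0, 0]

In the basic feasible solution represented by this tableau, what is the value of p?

0

p is not in the basis, so in the current basic feasible solution p = 0.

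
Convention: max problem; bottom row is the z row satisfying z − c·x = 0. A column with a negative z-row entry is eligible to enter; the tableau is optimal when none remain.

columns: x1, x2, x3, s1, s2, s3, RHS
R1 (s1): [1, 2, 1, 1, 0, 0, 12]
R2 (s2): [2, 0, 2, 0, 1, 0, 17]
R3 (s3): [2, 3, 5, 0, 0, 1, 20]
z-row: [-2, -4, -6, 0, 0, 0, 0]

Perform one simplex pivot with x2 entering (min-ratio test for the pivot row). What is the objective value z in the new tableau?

Ratio test on column x2 — row 1: 12/2 = 6; row 2: entry 0 ≤ 0; row 3: 20/3 = 20/3. Minimum is 6 at row 1 (s1 leaves); pivot element 2.
Pivot on row 1; the z-row RHS becomes 0 − (-4)·6 = 24.

24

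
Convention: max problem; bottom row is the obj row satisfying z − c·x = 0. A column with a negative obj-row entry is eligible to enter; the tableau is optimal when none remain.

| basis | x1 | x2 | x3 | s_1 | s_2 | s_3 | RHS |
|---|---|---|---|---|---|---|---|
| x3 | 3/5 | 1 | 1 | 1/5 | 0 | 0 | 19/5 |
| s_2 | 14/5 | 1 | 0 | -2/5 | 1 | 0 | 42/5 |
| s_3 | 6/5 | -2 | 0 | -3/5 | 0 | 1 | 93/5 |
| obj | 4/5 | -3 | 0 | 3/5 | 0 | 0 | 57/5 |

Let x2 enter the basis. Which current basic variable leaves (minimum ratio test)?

x3

Column x2 entries and ratios — x3: (19/5)/1 = 19/5; s_2: (42/5)/1 = 42/5; s_3: -2 ≤ 0, skip.
Smallest ratio is 19/5 in the row of x3, so x3 leaves.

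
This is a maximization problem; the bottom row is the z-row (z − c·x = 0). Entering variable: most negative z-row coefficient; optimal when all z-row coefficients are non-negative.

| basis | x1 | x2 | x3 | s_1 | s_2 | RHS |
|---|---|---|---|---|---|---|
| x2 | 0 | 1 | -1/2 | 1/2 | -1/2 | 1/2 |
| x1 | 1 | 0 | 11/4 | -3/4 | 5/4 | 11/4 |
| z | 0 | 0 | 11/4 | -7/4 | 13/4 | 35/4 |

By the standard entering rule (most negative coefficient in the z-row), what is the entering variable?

s_1

Negative z-row entries: s_1: -7/4.
The most negative is -7/4 in column s_1, so s_1 enters.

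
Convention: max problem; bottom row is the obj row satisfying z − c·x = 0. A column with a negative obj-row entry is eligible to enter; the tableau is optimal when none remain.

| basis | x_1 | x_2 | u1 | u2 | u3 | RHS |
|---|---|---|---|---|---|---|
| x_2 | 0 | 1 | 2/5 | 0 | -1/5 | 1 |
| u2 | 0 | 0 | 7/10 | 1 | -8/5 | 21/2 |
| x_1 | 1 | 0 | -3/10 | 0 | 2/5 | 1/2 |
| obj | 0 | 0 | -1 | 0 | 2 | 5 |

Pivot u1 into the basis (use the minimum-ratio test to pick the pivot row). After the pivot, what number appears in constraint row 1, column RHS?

Ratio test on column u1 — row 1: 1/(2/5) = 5/2; row 2: (21/2)/(7/10) = 15; row 3: entry -3/10 ≤ 0. Minimum is 5/2 at row 1 (x_2 leaves); pivot element 2/5.
Divide row 1 by 2/5; eliminate column u1 from the other rows.
In the new row 1, the RHS entry is the old entry divided by the pivot: 1/(2/5) = 5/2.

5/2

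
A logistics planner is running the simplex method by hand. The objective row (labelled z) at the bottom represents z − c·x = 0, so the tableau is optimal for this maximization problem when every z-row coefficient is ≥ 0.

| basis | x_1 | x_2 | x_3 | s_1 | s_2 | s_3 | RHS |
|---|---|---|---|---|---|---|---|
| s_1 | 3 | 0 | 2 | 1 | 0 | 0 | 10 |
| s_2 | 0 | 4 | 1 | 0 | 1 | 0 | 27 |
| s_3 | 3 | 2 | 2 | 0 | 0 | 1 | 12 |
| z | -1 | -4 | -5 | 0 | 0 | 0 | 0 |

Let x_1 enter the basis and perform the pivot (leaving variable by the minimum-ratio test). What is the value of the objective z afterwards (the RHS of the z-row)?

Ratio test on column x_1 — row 1: 10/3 = 10/3; row 2: entry 0 ≤ 0; row 3: 12/3 = 4. Minimum is 10/3 at row 1 (s_1 leaves); pivot element 3.
Pivot on row 1; the z-row RHS becomes 0 − (-1)·(10/3) = 10/3.

10/3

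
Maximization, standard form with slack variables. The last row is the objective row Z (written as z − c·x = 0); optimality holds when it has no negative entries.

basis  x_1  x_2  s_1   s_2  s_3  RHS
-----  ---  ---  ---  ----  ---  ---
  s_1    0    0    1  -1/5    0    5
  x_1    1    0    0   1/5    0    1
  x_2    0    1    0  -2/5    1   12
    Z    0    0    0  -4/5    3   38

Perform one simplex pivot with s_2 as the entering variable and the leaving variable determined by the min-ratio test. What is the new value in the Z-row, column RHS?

42

Ratio test on column s_2 — row 1: entry -1/5 ≤ 0; row 2: 1/(1/5) = 5; row 3: entry -2/5 ≤ 0. Minimum is 5 at row 2 (x_1 leaves); pivot element 1/5.
Divide row 2 by 1/5; eliminate column s_2 from the other rows.
Z-row update in column RHS: 38 − (-4/5)·5 = 42.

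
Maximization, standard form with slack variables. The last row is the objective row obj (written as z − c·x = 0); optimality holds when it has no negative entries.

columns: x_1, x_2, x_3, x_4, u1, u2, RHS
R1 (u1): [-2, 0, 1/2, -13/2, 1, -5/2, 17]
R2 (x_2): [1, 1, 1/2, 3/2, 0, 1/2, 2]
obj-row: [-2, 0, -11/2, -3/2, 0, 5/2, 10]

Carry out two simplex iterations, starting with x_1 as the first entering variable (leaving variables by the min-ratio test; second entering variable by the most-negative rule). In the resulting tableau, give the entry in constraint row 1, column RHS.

Ratio test on column x_1 — row 1: entry -2 ≤ 0; row 2: 2/1 = 2. Minimum is 2 at row 2 (x_2 leaves); pivot element 1.
Divide row 2 by 1; eliminate column x_1 from the other rows.
Second iteration: most negative obj-row entry is -9/2 in column x_3, so x_3 enters.
Ratio test on column x_3 — row 1: 21/(3/2) = 14; row 2: 2/(1/2) = 4. Minimum is 4 at row 2 (x_1 leaves); pivot element 1/2.
Divide row 2 by 1/2; eliminate column x_3 from the other rows.
After both pivots, the entry at constraint row 1, column RHS is 15.

15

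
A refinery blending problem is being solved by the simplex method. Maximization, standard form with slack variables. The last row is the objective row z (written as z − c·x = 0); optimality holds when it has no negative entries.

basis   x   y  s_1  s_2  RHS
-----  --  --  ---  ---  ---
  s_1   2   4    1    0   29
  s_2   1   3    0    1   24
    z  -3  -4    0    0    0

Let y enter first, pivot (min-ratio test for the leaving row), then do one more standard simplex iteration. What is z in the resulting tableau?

Ratio test on column y — row 1: 29/4 = 29/4; row 2: 24/3 = 8. Minimum is 29/4 at row 1 (s_1 leaves); pivot element 4.
Pivot on row 1; the z-row RHS becomes 0 − (-4)·(29/4) = 29.
Next entering variable (most negative z-row entry -1): x.
Ratio test on column x — row 1: (29/4)/(1/2) = 29/2; row 2: entry -1/2 ≤ 0. Minimum is 29/2 at row 1 (y leaves); pivot element 1/2.
After the second pivot the z-row RHS is 29 − (-1)·(29/2) = 87/2.

87/2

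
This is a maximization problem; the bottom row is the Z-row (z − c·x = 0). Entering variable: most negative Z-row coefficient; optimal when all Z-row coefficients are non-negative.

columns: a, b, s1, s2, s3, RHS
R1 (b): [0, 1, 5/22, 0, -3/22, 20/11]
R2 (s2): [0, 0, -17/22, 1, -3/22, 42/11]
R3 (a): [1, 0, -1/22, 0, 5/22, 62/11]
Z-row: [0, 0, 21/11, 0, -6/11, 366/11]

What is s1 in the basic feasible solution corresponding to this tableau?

s1 is not in the basis, so in the current basic feasible solution s1 = 0.

0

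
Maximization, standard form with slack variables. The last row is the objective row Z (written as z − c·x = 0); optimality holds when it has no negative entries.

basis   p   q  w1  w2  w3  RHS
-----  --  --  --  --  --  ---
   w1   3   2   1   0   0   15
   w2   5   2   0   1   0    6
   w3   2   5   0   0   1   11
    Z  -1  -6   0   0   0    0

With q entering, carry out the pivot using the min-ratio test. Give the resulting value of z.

Ratio test on column q — row 1: 15/2 = 15/2; row 2: 6/2 = 3; row 3: 11/5 = 11/5. Minimum is 11/5 at row 3 (w3 leaves); pivot element 5.
Pivot on row 3; the Z-row RHS becomes 0 − (-6)·(11/5) = 66/5.

66/5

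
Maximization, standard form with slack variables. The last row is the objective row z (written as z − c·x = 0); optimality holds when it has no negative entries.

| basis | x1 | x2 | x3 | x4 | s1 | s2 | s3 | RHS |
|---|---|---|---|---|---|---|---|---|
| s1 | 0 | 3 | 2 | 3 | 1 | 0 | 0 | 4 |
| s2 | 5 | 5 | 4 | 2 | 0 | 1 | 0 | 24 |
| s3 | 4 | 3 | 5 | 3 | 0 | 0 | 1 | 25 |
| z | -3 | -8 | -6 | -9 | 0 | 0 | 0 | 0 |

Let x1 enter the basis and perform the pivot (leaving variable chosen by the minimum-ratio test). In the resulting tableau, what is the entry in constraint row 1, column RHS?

4

Ratio test on column x1 — row 1: entry 0 ≤ 0; row 2: 24/5 = 24/5; row 3: 25/4 = 25/4. Minimum is 24/5 at row 2 (s2 leaves); pivot element 5.
Divide row 2 by 5; eliminate column x1 from the other rows.
Row 1 update in column RHS: 4 − 0·(24/5) = 4.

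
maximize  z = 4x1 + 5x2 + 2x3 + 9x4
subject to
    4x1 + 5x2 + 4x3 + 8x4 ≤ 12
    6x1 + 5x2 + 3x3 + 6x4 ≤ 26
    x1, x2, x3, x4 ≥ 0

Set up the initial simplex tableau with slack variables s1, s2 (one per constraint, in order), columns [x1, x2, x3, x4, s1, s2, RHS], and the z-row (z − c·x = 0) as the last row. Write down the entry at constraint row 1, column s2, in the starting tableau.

Slack s2 belongs to constraint 2; its column is the unit vector e_2, so the entry in row 1 is 0.

0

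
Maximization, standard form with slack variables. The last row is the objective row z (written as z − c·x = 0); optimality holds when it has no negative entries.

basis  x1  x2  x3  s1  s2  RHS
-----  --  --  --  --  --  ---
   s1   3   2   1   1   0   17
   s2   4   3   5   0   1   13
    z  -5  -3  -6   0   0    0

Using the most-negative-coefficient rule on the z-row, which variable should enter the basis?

x3

Negative z-row entries: x1: -5, x2: -3, x3: -6.
The most negative is -6 in column x3, so x3 enters.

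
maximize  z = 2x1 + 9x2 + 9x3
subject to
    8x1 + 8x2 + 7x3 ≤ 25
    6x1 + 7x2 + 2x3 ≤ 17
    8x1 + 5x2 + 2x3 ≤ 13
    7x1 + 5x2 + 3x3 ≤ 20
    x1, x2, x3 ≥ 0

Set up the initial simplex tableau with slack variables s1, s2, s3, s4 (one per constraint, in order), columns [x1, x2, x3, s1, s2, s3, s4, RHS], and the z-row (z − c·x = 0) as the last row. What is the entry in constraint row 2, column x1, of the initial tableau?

6

Constraint 2 has coefficient 6 on x1.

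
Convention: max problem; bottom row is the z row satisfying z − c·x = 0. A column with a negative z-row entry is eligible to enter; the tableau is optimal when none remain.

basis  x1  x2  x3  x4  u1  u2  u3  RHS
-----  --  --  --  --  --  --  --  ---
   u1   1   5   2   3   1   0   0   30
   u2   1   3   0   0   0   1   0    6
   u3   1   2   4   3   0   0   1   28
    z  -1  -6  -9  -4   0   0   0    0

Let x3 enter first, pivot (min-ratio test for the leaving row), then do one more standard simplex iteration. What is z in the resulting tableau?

66

Ratio test on column x3 — row 1: 30/2 = 15; row 2: entry 0 ≤ 0; row 3: 28/4 = 7. Minimum is 7 at row 3 (u3 leaves); pivot element 4.
Pivot on row 3; the z-row RHS becomes 0 − (-9)·7 = 63.
Next entering variable (most negative z-row entry -3/2): x2.
Ratio test on column x2 — row 1: 16/4 = 4; row 2: 6/3 = 2; row 3: 7/(1/2) = 14. Minimum is 2 at row 2 (u2 leaves); pivot element 3.
After the second pivot the z-row RHS is 63 − (-3/2)·2 = 66.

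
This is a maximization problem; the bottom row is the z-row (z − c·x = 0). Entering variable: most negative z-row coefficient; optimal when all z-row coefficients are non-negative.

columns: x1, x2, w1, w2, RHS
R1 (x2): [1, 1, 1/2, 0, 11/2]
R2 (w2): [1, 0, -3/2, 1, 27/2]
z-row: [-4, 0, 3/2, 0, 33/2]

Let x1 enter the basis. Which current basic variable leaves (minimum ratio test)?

x2

Column x1 entries and ratios — x2: (11/2)/1 = 11/2; w2: (27/2)/1 = 27/2.
Smallest ratio is 11/2 in the row of x2, so x2 leaves.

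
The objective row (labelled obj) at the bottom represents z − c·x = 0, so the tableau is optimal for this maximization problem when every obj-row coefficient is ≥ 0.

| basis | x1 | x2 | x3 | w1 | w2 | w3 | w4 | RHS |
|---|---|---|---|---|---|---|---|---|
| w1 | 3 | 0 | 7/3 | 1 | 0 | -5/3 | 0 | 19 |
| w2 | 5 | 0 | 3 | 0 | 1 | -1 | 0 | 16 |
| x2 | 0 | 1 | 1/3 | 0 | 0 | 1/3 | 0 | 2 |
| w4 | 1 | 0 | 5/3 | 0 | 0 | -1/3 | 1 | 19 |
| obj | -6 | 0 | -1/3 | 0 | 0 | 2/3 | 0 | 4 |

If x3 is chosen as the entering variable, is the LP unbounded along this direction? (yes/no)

no

Column x3 has positive entries in row(s) 1, 2, 3, 4, so the ratio test bounds it — not unbounded.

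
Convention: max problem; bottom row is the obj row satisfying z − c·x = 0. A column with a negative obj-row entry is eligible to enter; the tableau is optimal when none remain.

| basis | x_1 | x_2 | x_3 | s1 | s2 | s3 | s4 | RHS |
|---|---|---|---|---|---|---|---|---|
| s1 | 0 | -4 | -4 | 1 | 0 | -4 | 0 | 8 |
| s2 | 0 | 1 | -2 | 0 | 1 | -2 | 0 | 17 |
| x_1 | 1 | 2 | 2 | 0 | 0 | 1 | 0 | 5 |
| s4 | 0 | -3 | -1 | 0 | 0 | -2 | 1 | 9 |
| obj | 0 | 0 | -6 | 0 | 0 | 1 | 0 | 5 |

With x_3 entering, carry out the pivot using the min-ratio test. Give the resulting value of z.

Ratio test on column x_3 — row 1: entry -4 ≤ 0; row 2: entry -2 ≤ 0; row 3: 5/2 = 5/2; row 4: entry -1 ≤ 0. Minimum is 5/2 at row 3 (x_1 leaves); pivot element 2.
Pivot on row 3; the obj-row RHS becomes 5 − (-6)·(5/2) = 20.

20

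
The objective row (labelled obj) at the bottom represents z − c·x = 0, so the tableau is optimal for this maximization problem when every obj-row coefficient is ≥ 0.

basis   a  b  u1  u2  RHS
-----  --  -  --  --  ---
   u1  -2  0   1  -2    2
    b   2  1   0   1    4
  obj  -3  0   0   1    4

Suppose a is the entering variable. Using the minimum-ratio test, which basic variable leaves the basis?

b

Column a entries and ratios — u1: -2 ≤ 0, skip; b: 4/2 = 2.
Smallest ratio is 2 in the row of b, so b leaves.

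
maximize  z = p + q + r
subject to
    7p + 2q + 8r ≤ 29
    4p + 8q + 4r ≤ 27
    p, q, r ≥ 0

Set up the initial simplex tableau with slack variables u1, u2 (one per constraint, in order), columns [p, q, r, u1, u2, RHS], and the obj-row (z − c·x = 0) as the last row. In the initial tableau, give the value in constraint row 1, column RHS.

29

The RHS of constraint 1 is b_1 = 29.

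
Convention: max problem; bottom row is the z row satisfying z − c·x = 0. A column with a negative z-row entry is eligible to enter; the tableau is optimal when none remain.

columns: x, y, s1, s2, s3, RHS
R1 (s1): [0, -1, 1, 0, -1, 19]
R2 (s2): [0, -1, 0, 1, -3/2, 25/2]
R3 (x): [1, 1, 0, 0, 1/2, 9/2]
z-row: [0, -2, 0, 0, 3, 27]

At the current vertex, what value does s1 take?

19

s1 is basic (row 1); its value is the RHS of that row, 19.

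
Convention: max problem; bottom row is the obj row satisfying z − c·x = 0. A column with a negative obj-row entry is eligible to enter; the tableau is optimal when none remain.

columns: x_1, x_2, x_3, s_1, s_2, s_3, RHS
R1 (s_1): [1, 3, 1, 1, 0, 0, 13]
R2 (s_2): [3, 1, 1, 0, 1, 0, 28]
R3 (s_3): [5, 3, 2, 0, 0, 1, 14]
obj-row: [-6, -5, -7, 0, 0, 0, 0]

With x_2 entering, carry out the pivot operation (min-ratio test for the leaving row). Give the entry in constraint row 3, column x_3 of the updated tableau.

Ratio test on column x_2 — row 1: 13/3 = 13/3; row 2: 28/1 = 28; row 3: 14/3 = 14/3. Minimum is 13/3 at row 1 (s_1 leaves); pivot element 3.
Divide row 1 by 3; eliminate column x_2 from the other rows.
Row 3 update in column x_3: 2 − 3·(1/3) = 1.

1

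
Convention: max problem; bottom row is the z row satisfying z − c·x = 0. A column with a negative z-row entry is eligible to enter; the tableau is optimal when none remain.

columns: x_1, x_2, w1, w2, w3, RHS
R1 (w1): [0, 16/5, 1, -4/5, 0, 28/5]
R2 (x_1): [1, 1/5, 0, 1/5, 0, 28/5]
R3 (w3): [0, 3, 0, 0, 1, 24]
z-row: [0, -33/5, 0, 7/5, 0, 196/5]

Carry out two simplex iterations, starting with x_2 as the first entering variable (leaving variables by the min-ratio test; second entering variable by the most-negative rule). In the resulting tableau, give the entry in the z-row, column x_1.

1

Ratio test on column x_2 — row 1: (28/5)/(16/5) = 7/4; row 2: (28/5)/(1/5) = 28; row 3: 24/3 = 8. Minimum is 7/4 at row 1 (w1 leaves); pivot element 16/5.
Divide row 1 by 16/5; eliminate column x_2 from the other rows.
Second iteration: most negative z-row entry is -1/4 in column w2, so w2 enters.
Ratio test on column w2 — row 1: entry -1/4 ≤ 0; row 2: (21/4)/(1/4) = 21; row 3: (75/4)/(3/4) = 25. Minimum is 21 at row 2 (x_1 leaves); pivot element 1/4.
Divide row 2 by 1/4; eliminate column w2 from the other rows.
After both pivots, the entry at the z-row, column x_1 is 1.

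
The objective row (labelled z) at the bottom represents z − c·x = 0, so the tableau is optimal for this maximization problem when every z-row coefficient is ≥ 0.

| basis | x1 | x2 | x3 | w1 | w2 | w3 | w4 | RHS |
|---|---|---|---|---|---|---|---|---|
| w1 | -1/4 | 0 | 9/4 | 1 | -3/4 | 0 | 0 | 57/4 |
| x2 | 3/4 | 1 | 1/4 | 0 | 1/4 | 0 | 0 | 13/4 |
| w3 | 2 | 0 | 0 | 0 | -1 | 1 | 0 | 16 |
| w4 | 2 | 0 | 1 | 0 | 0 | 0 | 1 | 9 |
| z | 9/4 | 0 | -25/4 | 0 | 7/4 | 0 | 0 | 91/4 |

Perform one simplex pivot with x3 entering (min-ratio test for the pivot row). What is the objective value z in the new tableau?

187/3

Ratio test on column x3 — row 1: (57/4)/(9/4) = 19/3; row 2: (13/4)/(1/4) = 13; row 3: entry 0 ≤ 0; row 4: 9/1 = 9. Minimum is 19/3 at row 1 (w1 leaves); pivot element 9/4.
Pivot on row 1; the z-row RHS becomes 91/4 − (-25/4)·(19/3) = 187/3.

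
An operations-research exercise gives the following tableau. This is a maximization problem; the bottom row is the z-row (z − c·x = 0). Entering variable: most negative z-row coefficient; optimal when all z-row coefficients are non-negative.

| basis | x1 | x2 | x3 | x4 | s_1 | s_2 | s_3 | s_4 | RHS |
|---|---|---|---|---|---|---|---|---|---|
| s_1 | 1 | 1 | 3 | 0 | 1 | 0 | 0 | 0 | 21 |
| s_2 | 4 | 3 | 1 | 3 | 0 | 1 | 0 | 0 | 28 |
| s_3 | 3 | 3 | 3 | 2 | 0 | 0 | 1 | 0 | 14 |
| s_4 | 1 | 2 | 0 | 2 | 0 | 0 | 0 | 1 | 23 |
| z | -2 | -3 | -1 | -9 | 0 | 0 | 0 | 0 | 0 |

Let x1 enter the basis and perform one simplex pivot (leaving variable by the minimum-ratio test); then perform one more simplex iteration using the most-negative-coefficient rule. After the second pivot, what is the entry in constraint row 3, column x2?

Ratio test on column x1 — row 1: 21/1 = 21; row 2: 28/4 = 7; row 3: 14/3 = 14/3; row 4: 23/1 = 23. Minimum is 14/3 at row 3 (s_3 leaves); pivot element 3.
Divide row 3 by 3; eliminate column x1 from the other rows.
Second iteration: most negative z-row entry is -23/3 in column x4, so x4 enters.
Ratio test on column x4 — row 1: entry -2/3 ≤ 0; row 2: (28/3)/(1/3) = 28; row 3: (14/3)/(2/3) = 7; row 4: (55/3)/(4/3) = 55/4. Minimum is 7 at row 3 (x1 leaves); pivot element 2/3.
Divide row 3 by 2/3; eliminate column x4 from the other rows.
After both pivots, the entry at constraint row 3, column x2 is 3/2.

3/2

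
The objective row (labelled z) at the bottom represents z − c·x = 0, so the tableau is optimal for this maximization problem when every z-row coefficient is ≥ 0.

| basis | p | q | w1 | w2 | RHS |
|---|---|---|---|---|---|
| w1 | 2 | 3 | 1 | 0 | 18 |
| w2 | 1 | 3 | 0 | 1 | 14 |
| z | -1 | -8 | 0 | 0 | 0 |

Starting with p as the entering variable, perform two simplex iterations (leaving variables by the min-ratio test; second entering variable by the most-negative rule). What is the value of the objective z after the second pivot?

92/3

Ratio test on column p — row 1: 18/2 = 9; row 2: 14/1 = 14. Minimum is 9 at row 1 (w1 leaves); pivot element 2.
Pivot on row 1; the z-row RHS becomes 0 − (-1)·9 = 9.
Next entering variable (most negative z-row entry -13/2): q.
Ratio test on column q — row 1: 9/(3/2) = 6; row 2: 5/(3/2) = 10/3. Minimum is 10/3 at row 2 (w2 leaves); pivot element 3/2.
After the second pivot the z-row RHS is 9 − (-13/2)·(10/3) = 92/3.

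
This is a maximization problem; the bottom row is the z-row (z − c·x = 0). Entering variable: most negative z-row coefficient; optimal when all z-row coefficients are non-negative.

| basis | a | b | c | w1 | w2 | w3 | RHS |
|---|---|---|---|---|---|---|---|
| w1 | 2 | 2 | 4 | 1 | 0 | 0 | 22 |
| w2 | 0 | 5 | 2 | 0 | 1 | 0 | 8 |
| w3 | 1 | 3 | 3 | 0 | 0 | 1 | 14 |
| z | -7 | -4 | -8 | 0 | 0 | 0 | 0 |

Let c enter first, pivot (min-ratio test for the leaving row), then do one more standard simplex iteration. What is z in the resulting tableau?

Ratio test on column c — row 1: 22/4 = 11/2; row 2: 8/2 = 4; row 3: 14/3 = 14/3. Minimum is 4 at row 2 (w2 leaves); pivot element 2.
Pivot on row 2; the z-row RHS becomes 0 − (-8)·4 = 32.
Next entering variable (most negative z-row entry -7): a.
Ratio test on column a — row 1: 6/2 = 3; row 2: entry 0 ≤ 0; row 3: 2/1 = 2. Minimum is 2 at row 3 (w3 leaves); pivot element 1.
After the second pivot the z-row RHS is 32 − (-7)·2 = 46.

46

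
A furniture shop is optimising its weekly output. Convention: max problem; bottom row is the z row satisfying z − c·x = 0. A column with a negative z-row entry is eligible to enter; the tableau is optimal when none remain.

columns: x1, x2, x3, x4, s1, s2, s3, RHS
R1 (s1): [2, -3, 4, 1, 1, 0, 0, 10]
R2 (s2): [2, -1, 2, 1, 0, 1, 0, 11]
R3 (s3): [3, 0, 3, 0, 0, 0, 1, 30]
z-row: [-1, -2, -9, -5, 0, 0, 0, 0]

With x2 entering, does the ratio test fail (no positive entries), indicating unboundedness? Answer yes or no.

yes

Every constraint-row entry in column x2 is ≤ 0, so increasing x2 is unbounded.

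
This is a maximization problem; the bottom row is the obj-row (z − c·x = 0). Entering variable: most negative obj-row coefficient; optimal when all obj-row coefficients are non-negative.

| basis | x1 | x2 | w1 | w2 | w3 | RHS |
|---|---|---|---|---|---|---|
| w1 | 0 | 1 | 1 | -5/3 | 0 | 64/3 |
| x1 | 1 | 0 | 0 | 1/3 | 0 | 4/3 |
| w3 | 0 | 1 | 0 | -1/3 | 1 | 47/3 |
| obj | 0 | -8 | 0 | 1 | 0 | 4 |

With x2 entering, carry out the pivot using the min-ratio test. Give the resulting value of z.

Ratio test on column x2 — row 1: (64/3)/1 = 64/3; row 2: entry 0 ≤ 0; row 3: (47/3)/1 = 47/3. Minimum is 47/3 at row 3 (w3 leaves); pivot element 1.
Pivot on row 3; the obj-row RHS becomes 4 − (-8)·(47/3) = 388/3.

388/3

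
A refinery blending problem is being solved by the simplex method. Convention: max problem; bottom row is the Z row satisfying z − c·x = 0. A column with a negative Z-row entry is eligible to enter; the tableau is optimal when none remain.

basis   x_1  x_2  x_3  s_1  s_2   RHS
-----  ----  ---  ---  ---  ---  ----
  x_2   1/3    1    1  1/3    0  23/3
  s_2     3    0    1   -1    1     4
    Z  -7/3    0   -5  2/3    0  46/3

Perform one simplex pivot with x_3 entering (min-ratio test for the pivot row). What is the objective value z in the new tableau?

Ratio test on column x_3 — row 1: (23/3)/1 = 23/3; row 2: 4/1 = 4. Minimum is 4 at row 2 (s_2 leaves); pivot element 1.
Pivot on row 2; the Z-row RHS becomes 46/3 − (-5)·4 = 106/3.

106/3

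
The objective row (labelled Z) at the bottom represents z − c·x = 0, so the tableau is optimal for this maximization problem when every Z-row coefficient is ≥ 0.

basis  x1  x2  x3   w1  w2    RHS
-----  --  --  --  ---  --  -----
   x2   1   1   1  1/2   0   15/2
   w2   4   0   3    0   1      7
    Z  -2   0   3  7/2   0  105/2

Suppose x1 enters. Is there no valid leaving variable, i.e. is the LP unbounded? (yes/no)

Column x1 has positive entries in row(s) 1, 2, so the ratio test bounds it — not unbounded.

no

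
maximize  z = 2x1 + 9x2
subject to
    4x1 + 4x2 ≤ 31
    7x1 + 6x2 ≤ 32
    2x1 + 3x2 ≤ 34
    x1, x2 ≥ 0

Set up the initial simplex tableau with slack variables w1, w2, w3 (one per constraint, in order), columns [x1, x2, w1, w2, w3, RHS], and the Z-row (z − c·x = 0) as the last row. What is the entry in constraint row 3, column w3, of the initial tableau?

1

Slack w3 belongs to constraint 3; its column is the unit vector e_3, so the entry in row 3 is 1.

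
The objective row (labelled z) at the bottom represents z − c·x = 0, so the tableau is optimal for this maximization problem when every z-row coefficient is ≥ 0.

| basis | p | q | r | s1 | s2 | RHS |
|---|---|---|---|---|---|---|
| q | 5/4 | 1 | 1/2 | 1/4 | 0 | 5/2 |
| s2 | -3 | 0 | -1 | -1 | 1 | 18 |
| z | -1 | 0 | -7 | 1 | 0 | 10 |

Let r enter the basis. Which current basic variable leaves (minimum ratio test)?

Column r entries and ratios — q: (5/2)/(1/2) = 5; s2: -1 ≤ 0, skip.
Smallest ratio is 5 in the row of q, so q leaves.

q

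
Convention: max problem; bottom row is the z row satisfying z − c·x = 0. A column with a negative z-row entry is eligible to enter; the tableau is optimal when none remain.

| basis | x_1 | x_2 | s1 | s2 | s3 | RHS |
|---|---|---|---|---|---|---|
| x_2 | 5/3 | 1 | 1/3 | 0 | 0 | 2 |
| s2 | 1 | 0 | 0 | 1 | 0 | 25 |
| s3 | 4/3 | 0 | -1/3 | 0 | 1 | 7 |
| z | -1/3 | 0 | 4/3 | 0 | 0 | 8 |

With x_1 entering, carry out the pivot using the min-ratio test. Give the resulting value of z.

42/5

Ratio test on column x_1 — row 1: 2/(5/3) = 6/5; row 2: 25/1 = 25; row 3: 7/(4/3) = 21/4. Minimum is 6/5 at row 1 (x_2 leaves); pivot element 5/3.
Pivot on row 1; the z-row RHS becomes 8 − (-1/3)·(6/5) = 42/5.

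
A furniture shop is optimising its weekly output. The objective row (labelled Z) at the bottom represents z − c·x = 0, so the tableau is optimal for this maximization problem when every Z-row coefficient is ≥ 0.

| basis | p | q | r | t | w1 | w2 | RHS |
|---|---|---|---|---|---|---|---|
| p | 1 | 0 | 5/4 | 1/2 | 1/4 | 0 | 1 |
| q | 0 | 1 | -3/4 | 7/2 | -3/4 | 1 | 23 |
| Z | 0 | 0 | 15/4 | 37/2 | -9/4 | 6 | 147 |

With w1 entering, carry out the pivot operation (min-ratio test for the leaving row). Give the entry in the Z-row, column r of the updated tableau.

15

Ratio test on column w1 — row 1: 1/(1/4) = 4; row 2: entry -3/4 ≤ 0. Minimum is 4 at row 1 (p leaves); pivot element 1/4.
Divide row 1 by 1/4; eliminate column w1 from the other rows.
Z-row update in column r: 15/4 − (-9/4)·5 = 15.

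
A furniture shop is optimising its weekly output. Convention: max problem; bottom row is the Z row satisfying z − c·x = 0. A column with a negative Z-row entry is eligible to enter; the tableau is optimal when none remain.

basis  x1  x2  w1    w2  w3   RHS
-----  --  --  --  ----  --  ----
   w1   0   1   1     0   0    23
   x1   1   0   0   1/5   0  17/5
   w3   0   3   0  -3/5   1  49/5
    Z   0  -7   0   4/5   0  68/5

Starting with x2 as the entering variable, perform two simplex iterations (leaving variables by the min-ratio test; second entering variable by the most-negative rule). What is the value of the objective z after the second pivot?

Ratio test on column x2 — row 1: 23/1 = 23; row 2: entry 0 ≤ 0; row 3: (49/5)/3 = 49/15. Minimum is 49/15 at row 3 (w3 leaves); pivot element 3.
Pivot on row 3; the Z-row RHS becomes 68/5 − (-7)·(49/15) = 547/15.
Next entering variable (most negative Z-row entry -3/5): w2.
Ratio test on column w2 — row 1: (296/15)/(1/5) = 296/3; row 2: (17/5)/(1/5) = 17; row 3: entry -1/5 ≤ 0. Minimum is 17 at row 2 (x1 leaves); pivot element 1/5.
After the second pivot the Z-row RHS is 547/15 − (-3/5)·17 = 140/3.

140/3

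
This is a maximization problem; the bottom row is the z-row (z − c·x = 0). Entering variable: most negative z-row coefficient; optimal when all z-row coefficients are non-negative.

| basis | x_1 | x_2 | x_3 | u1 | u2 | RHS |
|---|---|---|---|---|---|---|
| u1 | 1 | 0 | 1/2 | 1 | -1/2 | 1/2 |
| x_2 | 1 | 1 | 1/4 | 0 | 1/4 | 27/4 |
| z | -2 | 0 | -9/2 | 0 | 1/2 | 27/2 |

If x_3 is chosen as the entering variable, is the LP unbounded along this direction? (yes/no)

no

Column x_3 has positive entries in row(s) 1, 2, so the ratio test bounds it — not unbounded.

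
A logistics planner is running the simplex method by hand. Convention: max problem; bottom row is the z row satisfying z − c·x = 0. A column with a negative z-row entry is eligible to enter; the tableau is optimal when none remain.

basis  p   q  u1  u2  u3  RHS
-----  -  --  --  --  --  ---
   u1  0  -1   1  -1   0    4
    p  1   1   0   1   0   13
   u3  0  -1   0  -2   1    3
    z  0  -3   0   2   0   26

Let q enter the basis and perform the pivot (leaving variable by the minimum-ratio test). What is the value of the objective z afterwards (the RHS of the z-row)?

65

Ratio test on column q — row 1: entry -1 ≤ 0; row 2: 13/1 = 13; row 3: entry -1 ≤ 0. Minimum is 13 at row 2 (p leaves); pivot element 1.
Pivot on row 2; the z-row RHS becomes 26 − (-3)·13 = 65.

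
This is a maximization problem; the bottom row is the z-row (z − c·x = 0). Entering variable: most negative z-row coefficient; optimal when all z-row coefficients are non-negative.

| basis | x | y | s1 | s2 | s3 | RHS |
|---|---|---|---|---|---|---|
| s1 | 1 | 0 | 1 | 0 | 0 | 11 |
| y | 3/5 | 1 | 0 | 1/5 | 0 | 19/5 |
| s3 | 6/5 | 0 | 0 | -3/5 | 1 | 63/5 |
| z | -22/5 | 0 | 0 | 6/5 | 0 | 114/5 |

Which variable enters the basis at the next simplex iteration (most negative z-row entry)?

Negative z-row entries: x: -22/5.
The most negative is -22/5 in column x, so x enters.

x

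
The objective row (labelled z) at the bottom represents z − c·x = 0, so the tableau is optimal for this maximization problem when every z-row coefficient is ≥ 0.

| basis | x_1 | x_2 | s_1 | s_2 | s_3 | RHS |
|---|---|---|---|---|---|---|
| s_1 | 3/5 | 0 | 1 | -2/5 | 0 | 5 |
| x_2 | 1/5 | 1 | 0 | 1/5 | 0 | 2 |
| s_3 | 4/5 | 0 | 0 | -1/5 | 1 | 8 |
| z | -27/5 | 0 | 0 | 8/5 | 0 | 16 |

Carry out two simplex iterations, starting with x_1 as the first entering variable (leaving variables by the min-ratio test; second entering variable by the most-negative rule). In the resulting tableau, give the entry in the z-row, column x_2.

Ratio test on column x_1 — row 1: 5/(3/5) = 25/3; row 2: 2/(1/5) = 10; row 3: 8/(4/5) = 10. Minimum is 25/3 at row 1 (s_1 leaves); pivot element 3/5.
Divide row 1 by 3/5; eliminate column x_1 from the other rows.
Second iteration: most negative z-row entry is -2 in column s_2, so s_2 enters.
Ratio test on column s_2 — row 1: entry -2/3 ≤ 0; row 2: (1/3)/(1/3) = 1; row 3: (4/3)/(1/3) = 4. Minimum is 1 at row 2 (x_2 leaves); pivot element 1/3.
Divide row 2 by 1/3; eliminate column s_2 from the other rows.
After both pivots, the entry at the z-row, column x_2 is 6.

6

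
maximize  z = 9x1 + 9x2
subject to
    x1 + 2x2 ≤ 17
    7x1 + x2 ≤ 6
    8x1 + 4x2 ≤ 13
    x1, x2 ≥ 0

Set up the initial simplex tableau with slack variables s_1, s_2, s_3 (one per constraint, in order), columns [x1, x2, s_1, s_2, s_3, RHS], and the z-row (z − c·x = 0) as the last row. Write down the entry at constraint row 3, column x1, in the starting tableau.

8

Constraint 3 has coefficient 8 on x1.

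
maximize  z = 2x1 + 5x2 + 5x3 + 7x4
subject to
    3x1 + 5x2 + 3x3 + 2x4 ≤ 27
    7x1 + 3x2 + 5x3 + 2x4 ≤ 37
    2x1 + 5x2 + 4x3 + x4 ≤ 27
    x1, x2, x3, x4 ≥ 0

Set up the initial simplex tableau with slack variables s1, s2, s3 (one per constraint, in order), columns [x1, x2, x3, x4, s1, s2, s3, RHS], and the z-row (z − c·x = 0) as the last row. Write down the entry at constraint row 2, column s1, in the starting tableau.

Slack s1 belongs to constraint 1; its column is the unit vector e_1, so the entry in row 2 is 0.

0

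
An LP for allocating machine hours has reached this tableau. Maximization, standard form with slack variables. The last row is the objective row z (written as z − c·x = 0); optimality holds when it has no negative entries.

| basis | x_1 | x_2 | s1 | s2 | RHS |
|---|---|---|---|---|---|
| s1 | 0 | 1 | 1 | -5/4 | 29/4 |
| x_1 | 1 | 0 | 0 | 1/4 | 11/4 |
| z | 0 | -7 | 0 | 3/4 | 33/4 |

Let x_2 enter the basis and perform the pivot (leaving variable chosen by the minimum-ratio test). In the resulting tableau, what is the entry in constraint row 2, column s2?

Ratio test on column x_2 — row 1: (29/4)/1 = 29/4; row 2: entry 0 ≤ 0. Minimum is 29/4 at row 1 (s1 leaves); pivot element 1.
Divide row 1 by 1; eliminate column x_2 from the other rows.
Row 2 update in column s2: 1/4 − 0·(-5/4) = 1/4.

1/4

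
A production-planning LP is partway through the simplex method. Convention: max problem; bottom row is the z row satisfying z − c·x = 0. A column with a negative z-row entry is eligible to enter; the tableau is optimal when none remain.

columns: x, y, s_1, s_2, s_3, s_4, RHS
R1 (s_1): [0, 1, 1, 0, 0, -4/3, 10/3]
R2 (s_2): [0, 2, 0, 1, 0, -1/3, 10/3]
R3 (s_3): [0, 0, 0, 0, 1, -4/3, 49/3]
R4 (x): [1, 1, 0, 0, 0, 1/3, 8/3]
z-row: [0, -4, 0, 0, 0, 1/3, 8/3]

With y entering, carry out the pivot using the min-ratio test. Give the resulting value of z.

28/3

Ratio test on column y — row 1: (10/3)/1 = 10/3; row 2: (10/3)/2 = 5/3; row 3: entry 0 ≤ 0; row 4: (8/3)/1 = 8/3. Minimum is 5/3 at row 2 (s_2 leaves); pivot element 2.
Pivot on row 2; the z-row RHS becomes 8/3 − (-4)·(5/3) = 28/3.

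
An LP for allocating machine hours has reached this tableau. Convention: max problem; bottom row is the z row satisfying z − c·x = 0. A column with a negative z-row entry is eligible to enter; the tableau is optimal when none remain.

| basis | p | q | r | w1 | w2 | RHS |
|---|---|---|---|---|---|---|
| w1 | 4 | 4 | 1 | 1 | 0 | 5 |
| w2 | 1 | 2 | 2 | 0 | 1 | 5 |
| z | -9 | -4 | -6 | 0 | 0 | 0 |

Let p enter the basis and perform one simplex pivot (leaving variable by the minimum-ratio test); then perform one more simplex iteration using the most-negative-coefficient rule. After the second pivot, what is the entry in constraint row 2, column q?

4/7

Ratio test on column p — row 1: 5/4 = 5/4; row 2: 5/1 = 5. Minimum is 5/4 at row 1 (w1 leaves); pivot element 4.
Divide row 1 by 4; eliminate column p from the other rows.
Second iteration: most negative z-row entry is -15/4 in column r, so r enters.
Ratio test on column r — row 1: (5/4)/(1/4) = 5; row 2: (15/4)/(7/4) = 15/7. Minimum is 15/7 at row 2 (w2 leaves); pivot element 7/4.
Divide row 2 by 7/4; eliminate column r from the other rows.
After both pivots, the entry at constraint row 2, column q is 4/7.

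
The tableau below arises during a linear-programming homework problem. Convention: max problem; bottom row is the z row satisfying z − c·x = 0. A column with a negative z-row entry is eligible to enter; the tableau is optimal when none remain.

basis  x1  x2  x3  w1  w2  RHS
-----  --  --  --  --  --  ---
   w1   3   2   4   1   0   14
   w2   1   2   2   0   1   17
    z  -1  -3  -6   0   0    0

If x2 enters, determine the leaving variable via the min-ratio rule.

w1

Column x2 entries and ratios — w1: 14/2 = 7; w2: 17/2 = 17/2.
Smallest ratio is 7 in the row of w1, so w1 leaves.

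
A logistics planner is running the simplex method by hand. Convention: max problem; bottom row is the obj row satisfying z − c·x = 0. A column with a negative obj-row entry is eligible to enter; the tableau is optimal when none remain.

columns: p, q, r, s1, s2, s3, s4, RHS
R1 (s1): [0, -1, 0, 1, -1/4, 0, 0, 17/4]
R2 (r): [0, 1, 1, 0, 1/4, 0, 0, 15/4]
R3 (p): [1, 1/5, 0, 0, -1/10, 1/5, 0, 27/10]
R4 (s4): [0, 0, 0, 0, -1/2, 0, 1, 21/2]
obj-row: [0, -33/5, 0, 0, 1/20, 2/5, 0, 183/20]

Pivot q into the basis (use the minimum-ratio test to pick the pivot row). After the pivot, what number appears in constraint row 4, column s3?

0

Ratio test on column q — row 1: entry -1 ≤ 0; row 2: (15/4)/1 = 15/4; row 3: (27/10)/(1/5) = 27/2; row 4: entry 0 ≤ 0. Minimum is 15/4 at row 2 (r leaves); pivot element 1.
Divide row 2 by 1; eliminate column q from the other rows.
Row 4 update in column s3: 0 − 0·0 = 0.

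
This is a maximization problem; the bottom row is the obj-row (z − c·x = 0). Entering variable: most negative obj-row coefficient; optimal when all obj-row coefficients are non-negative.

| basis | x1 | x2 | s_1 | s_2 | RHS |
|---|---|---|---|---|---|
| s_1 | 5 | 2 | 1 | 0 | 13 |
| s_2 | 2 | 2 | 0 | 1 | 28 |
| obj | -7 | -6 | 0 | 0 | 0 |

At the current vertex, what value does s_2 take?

28

s_2 is basic (row 2); its value is the RHS of that row, 28.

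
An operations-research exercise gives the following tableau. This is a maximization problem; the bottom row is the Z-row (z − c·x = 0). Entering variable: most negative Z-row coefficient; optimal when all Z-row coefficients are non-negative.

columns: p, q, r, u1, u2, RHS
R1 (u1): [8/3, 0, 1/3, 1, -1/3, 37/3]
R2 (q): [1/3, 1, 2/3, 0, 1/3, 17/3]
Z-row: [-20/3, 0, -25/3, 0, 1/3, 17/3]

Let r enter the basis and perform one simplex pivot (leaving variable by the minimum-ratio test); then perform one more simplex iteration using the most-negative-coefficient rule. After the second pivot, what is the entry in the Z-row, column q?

Ratio test on column r — row 1: (37/3)/(1/3) = 37; row 2: (17/3)/(2/3) = 17/2. Minimum is 17/2 at row 2 (q leaves); pivot element 2/3.
Divide row 2 by 2/3; eliminate column r from the other rows.
Second iteration: most negative Z-row entry is -5/2 in column p, so p enters.
Ratio test on column p — row 1: (19/2)/(5/2) = 19/5; row 2: (17/2)/(1/2) = 17. Minimum is 19/5 at row 1 (u1 leaves); pivot element 5/2.
Divide row 1 by 5/2; eliminate column p from the other rows.
After both pivots, the entry at the Z-row, column q is 12.

12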